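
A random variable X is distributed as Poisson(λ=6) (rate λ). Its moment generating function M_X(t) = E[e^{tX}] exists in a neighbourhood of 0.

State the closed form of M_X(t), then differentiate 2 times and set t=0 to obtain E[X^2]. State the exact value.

M_X(t) = e^(6*e^(t) - 6)
M′(t) = 6*e^(-6)*e^(t)*e^(6*e^(t))
M′′(t) = (36*e^(2*t)*e^(6*e^(t)) + 6*e^(t)*e^(6*e^(t)))*e^(-6)

E[X^2] = M′′(0) = 42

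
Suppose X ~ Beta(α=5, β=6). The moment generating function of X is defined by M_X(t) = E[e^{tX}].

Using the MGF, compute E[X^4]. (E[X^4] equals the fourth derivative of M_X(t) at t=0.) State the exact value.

M_X(t) = ₁F₁(5; 11; t)
D^4[M](t) = 10*₁F₁(9; 15; t)/143

E[X^4] = D^4[M](0) = 10/143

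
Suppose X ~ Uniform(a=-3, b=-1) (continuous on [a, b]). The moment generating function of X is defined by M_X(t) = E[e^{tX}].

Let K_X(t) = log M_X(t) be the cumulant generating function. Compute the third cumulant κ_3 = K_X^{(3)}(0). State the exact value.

M_X(t) = (e^(-t) - e^(-3*t))/(2*t)
K_X(t) = log M_X(t) = -log(t) + log(e^(-t) - e^(-3*t)) - log(2)
dK/dt = (-t*e^(2*t) + 3*t - e^(2*t) + 1)/(t*e^(2*t) - t)
d^2K/dt^2 = (-4*t^2*e^(2*t) + e^(4*t) - 2*e^(2*t) + 1)/(t^2*e^(4*t) - 2*t^2*e^(2*t) + t^2)
d^3K/dt^3 = (8*t^3*e^(4*t) + 8*t^3*e^(2*t) - 2*e^(6*t) + 6*e^(4*t) - 6*e^(2*t) + 2)/(t^3*e^(6*t) - 3*t^3*e^(4*t) + 3*t^3*e^(2*t) - t^3)

κ_3 = d^3K/dt^3 |_{t=0} = 0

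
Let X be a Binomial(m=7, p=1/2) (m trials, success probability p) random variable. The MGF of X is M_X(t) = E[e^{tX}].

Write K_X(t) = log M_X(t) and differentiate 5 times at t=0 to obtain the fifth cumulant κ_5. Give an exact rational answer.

κ_5 = K′′′′′(0) = 0

M_X(t) = (e^(t)/2 + 1/2)^7
K_X(t) = log M_X(t) = 7*log(e^(t)/2 + 1/2)
K′(t) = 7*e^(t)/(e^(t) + 1)
K′′(t) = 7*e^(t)/(e^(2*t) + 2*e^(t) + 1)
K′′′(t) = (-7*e^(2*t) + 7*e^(t))/(e^(3*t) + 3*e^(2*t) + 3*e^(t) + 1)
K′′′′(t) = (7*e^(3*t) - 28*e^(2*t) + 7*e^(t))/(e^(4*t) + 4*e^(3*t) + 6*e^(2*t) + 4*e^(t) + 1)
K′′′′′(t) = (-7*e^(4*t) + 77*e^(3*t) - 77*e^(2*t) + 7*e^(t))/(e^(5*t) + 5*e^(4*t) + 10*e^(3*t) + 10*e^(2*t) + 5*e^(t) + 1)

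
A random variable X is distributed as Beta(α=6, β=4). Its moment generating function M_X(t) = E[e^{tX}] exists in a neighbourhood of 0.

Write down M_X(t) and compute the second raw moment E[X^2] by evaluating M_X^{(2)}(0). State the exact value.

E[X^2] = D^2[M](0) = 21/55

M_X(t) = ₁F₁(6; 10; t)
D^2[M](t) = 21*₁F₁(8; 12; t)/55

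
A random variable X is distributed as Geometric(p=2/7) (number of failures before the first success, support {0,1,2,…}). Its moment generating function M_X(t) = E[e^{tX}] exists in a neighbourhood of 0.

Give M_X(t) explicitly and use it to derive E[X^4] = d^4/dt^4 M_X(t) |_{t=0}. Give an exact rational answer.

M_X(t) = 2/(7*(1 - 5*e^(t)/7))
M^(4)(t) = (-1250*e^(4*t) - 19250*e^(3*t) - 26950*e^(2*t) - 3430*e^(t))/(3125*e^(5*t) - 21875*e^(4*t) + 61250*e^(3*t) - 85750*e^(2*t) + 60025*e^(t) - 16807)

E[X^4] = M^(4)(0) = 1590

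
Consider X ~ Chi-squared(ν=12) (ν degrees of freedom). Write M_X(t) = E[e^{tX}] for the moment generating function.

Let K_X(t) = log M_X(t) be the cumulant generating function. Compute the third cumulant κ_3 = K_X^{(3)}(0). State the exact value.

κ_3 = K′′′(0) = 96

M_X(t) = (1 - 2*t)^(-6)
K_X(t) = log M_X(t) = -6*log(1 - 2*t)
K′(t) = -12/(2*t - 1)
K′′(t) = 24/(4*t^2 - 4*t + 1)
K′′′(t) = -96/(8*t^3 - 12*t^2 + 6*t - 1)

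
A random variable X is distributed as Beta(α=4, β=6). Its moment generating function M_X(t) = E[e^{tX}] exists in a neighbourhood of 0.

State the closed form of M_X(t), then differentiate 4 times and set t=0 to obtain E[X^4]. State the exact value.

E[X^4] = M′′′′(0) = 7/143

M_X(t) = ₁F₁(4; 10; t)
M′(t) = 2*₁F₁(5; 11; t)/5
M′′(t) = 2*₁F₁(6; 12; t)/11
M′′′(t) = ₁F₁(7; 13; t)/11
M′′′′(t) = 7*₁F₁(8; 14; t)/143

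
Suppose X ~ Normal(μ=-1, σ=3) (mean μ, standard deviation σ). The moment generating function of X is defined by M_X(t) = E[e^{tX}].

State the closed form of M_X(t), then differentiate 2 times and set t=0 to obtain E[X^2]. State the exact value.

M_X(t) = e^(9*t^2/2 - t)
M′(t) = 9*t*e^(-t)*e^(9*t^2/2) - e^(-t)*e^(9*t^2/2)
M′′(t) = (81*t^2*e^(9*t^2/2) - 18*t*e^(9*t^2/2) + 10*e^(9*t^2/2))*e^(-t)

E[X^2] = M′′(0) = 10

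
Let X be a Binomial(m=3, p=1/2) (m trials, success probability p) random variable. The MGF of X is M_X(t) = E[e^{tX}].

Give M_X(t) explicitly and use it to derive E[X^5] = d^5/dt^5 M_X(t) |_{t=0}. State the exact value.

M_X(t) = (e^(t)/2 + 1/2)^3
M′(t) = 3*e^(3*t)/8 + 3*e^(2*t)/4 + 3*e^(t)/8
M′′(t) = 9*e^(3*t)/8 + 3*e^(2*t)/2 + 3*e^(t)/8
M′′′(t) = 27*e^(3*t)/8 + 3*e^(2*t) + 3*e^(t)/8
M′′′′(t) = 81*e^(3*t)/8 + 6*e^(2*t) + 3*e^(t)/8
M′′′′′(t) = 243*e^(3*t)/8 + 12*e^(2*t) + 3*e^(t)/8

E[X^5] = M′′′′′(0) = 171/4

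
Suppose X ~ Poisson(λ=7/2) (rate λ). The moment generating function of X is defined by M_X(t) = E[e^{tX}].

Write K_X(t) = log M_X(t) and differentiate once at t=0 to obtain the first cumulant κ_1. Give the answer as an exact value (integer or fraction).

κ_1 = K^(1)(0) = 7/2

M_X(t) = e^(7*e^(t)/2 - 7/2)
K_X(t) = log M_X(t) = 7*e^(t)/2 - 7/2
K^(1)(t) = 7*e^(t)/2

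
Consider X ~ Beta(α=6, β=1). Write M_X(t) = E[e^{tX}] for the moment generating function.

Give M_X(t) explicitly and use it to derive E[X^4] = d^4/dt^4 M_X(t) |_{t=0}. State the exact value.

M_X(t) = ₁F₁(6; 7; t)
dM/dt = 6*₁F₁(7; 8; t)/7
d^2M/dt^2 = 3*₁F₁(8; 9; t)/4
d^3M/dt^3 = 2*₁F₁(9; 10; t)/3
d^4M/dt^4 = 3*₁F₁(10; 11; t)/5

E[X^4] = d^4M/dt^4 |_{t=0} = 3/5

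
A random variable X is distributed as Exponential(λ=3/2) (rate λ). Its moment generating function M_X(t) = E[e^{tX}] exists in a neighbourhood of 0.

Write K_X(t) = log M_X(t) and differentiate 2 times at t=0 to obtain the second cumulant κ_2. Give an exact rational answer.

M_X(t) = 3/(2*(3/2 - t))
K_X(t) = log M_X(t) = -log(3/2 - t) - log(2) + log(3)
K^(2)(t) = 4/(4*t^2 - 12*t + 9)

κ_2 = K^(2)(0) = 4/9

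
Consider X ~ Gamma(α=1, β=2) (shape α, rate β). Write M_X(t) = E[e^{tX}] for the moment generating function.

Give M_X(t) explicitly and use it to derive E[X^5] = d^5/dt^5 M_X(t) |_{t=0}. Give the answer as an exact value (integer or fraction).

E[X^5] = M′′′′′(0) = 15/4

M_X(t) = 2/(2 - t)
M′(t) = 2/(t^2 - 4*t + 4)
M′′(t) = -4/(t^3 - 6*t^2 + 12*t - 8)
M′′′(t) = 12/(t^4 - 8*t^3 + 24*t^2 - 32*t + 16)
M′′′′(t) = -48/(t^5 - 10*t^4 + 40*t^3 - 80*t^2 + 80*t - 32)
M′′′′′(t) = 240/(t^6 - 12*t^5 + 60*t^4 - 160*t^3 + 240*t^2 - 192*t + 64)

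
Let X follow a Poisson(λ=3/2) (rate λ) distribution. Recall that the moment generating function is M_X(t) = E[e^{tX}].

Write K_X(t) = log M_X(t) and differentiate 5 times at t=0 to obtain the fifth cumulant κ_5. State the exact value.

κ_5 = d^5K/dt^5 |_{t=0} = 3/2

M_X(t) = e^(3*e^(t)/2 - 3/2)
K_X(t) = log M_X(t) = 3*e^(t)/2 - 3/2
dK/dt = 3*e^(t)/2
d^2K/dt^2 = 3*e^(t)/2
d^3K/dt^3 = 3*e^(t)/2
d^4K/dt^4 = 3*e^(t)/2
d^5K/dt^5 = 3*e^(t)/2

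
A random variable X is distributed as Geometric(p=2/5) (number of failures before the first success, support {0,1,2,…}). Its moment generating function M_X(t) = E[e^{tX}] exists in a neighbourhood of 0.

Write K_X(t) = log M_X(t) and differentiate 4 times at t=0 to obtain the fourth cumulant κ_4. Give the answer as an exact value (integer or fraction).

M_X(t) = 2/(5*(1 - 3*e^(t)/5))
K_X(t) = log M_X(t) = -log(1 - 3*e^(t)/5) - log(5) + log(2)
D^4[K](t) = (135*e^(3*t) + 900*e^(2*t) + 375*e^(t))/(81*e^(4*t) - 540*e^(3*t) + 1350*e^(2*t) - 1500*e^(t) + 625)

κ_4 = D^4[K](0) = 705/8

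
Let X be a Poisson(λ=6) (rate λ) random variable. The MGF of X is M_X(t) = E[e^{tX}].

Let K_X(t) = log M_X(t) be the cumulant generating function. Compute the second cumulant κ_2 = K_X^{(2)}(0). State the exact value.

M_X(t) = e^(6*e^(t) - 6)
K_X(t) = log M_X(t) = 6*e^(t) - 6
D^2[K](t) = 6*e^(t)

κ_2 = D^2[K](0) = 6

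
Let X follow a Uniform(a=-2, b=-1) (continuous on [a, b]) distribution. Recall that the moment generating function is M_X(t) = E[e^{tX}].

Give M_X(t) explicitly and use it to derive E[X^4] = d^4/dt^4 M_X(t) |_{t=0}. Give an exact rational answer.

E[X^4] = D^4[M](0) = 31/5

M_X(t) = (e^(-t) - e^(-2*t))/t
D^4[M](t) = (t^4*e^(t) - 16*t^4 + 4*t^3*e^(t) - 32*t^3 + 12*t^2*e^(t) - 48*t^2 + 24*t*e^(t) - 48*t + 24*e^(t) - 24)*e^(-2*t)/t^5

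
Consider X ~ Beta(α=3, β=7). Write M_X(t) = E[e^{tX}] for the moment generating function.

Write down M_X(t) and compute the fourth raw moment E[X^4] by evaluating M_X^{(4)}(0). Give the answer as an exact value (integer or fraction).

E[X^4] = M′′′′(0) = 3/143

M_X(t) = ₁F₁(3; 10; t)
M′(t) = 3*₁F₁(4; 11; t)/10
M′′(t) = 6*₁F₁(5; 12; t)/55
M′′′(t) = ₁F₁(6; 13; t)/22
M′′′′(t) = 3*₁F₁(7; 14; t)/143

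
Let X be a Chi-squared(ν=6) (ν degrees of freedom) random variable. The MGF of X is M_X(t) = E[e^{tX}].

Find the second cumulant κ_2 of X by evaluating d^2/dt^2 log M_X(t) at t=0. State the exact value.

M_X(t) = (1 - 2*t)^(-3)
K_X(t) = log M_X(t) = -3*log(1 - 2*t)
dK/dt = -6/(2*t - 1)
d^2K/dt^2 = 12/(4*t^2 - 4*t + 1)

κ_2 = d^2K/dt^2 |_{t=0} = 12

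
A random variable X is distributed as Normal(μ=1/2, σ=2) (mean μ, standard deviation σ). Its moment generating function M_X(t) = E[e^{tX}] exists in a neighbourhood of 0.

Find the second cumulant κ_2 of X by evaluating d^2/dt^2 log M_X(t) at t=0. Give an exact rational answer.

κ_2 = d^2K/dt^2 |_{t=0} = 4

M_X(t) = e^(2*t^2 + t/2)
K_X(t) = log M_X(t) = 2*t^2 + t/2
dK/dt = 4*t + 1/2
d^2K/dt^2 = 4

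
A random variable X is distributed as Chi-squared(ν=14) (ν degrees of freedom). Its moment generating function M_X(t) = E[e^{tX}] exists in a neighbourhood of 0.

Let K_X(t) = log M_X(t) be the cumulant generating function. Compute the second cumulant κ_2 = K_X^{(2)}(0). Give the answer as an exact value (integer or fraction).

M_X(t) = (1 - 2*t)^(-7)
K_X(t) = log M_X(t) = -7*log(1 - 2*t)
K′(t) = -14/(2*t - 1)
K′′(t) = 28/(4*t^2 - 4*t + 1)

κ_2 = K′′(0) = 28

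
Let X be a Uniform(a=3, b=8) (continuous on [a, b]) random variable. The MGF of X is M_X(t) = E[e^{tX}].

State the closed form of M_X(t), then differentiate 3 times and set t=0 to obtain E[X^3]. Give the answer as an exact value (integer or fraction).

E[X^3] = D^3[M](0) = 803/4

M_X(t) = (e^(8*t) - e^(3*t))/(5*t)
D^3[M](t) = (512*t^3*e^(8*t) - 27*t^3*e^(3*t) - 192*t^2*e^(8*t) + 27*t^2*e^(3*t) + 48*t*e^(8*t) - 18*t*e^(3*t) - 6*e^(8*t) + 6*e^(3*t))/(5*t^4)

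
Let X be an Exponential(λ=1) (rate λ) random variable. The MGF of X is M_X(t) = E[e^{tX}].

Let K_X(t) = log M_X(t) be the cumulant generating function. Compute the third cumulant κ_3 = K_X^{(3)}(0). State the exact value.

κ_3 = d^3K/dt^3 |_{t=0} = 2

M_X(t) = 1/(1 - t)
K_X(t) = log M_X(t) = -log(1 - t)
dK/dt = -1/(t - 1)
d^2K/dt^2 = 1/(t^2 - 2*t + 1)
d^3K/dt^3 = -2/(t^3 - 3*t^2 + 3*t - 1)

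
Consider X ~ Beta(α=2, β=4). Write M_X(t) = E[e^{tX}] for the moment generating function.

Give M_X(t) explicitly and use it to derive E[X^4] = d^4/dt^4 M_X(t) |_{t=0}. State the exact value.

E[X^4] = d^4M/dt^4 |_{t=0} = 5/126

M_X(t) = ₁F₁(2; 6; t)
dM/dt = ₁F₁(3; 7; t)/3
d^2M/dt^2 = ₁F₁(4; 8; t)/7
d^3M/dt^3 = ₁F₁(5; 9; t)/14
d^4M/dt^4 = 5*₁F₁(6; 10; t)/126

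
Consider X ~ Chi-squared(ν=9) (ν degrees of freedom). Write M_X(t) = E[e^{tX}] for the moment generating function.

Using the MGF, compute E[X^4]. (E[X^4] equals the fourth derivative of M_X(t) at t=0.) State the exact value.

E[X^4] = M^(4)(0) = 19305

M_X(t) = (1 - 2*t)^(-9/2)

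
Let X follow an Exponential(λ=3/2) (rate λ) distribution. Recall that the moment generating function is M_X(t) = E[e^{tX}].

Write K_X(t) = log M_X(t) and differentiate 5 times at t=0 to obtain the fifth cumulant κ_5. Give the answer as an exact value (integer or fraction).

κ_5 = d^5K/dt^5 |_{t=0} = 256/81

M_X(t) = 3/(2*(3/2 - t))
K_X(t) = log M_X(t) = -log(3/2 - t) - log(2) + log(3)
dK/dt = -2/(2*t - 3)
d^2K/dt^2 = 4/(4*t^2 - 12*t + 9)
d^3K/dt^3 = -16/(8*t^3 - 36*t^2 + 54*t - 27)
d^4K/dt^4 = 96/(16*t^4 - 96*t^3 + 216*t^2 - 216*t + 81)
d^5K/dt^5 = -768/(32*t^5 - 240*t^4 + 720*t^3 - 1080*t^2 + 810*t - 243)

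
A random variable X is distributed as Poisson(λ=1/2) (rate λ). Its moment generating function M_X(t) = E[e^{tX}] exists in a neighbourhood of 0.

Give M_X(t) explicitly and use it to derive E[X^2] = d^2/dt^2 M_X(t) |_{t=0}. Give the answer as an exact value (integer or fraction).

E[X^2] = M^(2)(0) = 3/4

M_X(t) = e^(e^(t)/2 - 1/2)
M^(2)(t) = (e^(2*t)*e^(e^(t)/2) + 2*e^(t)*e^(e^(t)/2))*e^(-1/2)/4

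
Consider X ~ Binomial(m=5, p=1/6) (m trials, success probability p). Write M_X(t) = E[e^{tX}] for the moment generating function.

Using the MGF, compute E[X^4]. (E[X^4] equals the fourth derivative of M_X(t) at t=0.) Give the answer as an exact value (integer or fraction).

E[X^4] = D^4[M](0) = 175/27

M_X(t) = (e^(t)/6 + 5/6)^5
D^4[M](t) = 625*e^(5*t)/7776 + 200*e^(4*t)/243 + 125*e^(3*t)/48 + 625*e^(2*t)/243 + 3125*e^(t)/7776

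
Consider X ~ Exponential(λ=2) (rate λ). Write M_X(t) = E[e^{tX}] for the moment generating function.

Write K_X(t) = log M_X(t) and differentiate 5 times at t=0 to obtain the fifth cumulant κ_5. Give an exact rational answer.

κ_5 = d^5K/dt^5 |_{t=0} = 3/4

M_X(t) = 2/(2 - t)
K_X(t) = log M_X(t) = -log(2 - t) + log(2)
dK/dt = -1/(t - 2)
d^2K/dt^2 = 1/(t^2 - 4*t + 4)
d^3K/dt^3 = -2/(t^3 - 6*t^2 + 12*t - 8)
d^4K/dt^4 = 6/(t^4 - 8*t^3 + 24*t^2 - 32*t + 16)
d^5K/dt^5 = -24/(t^5 - 10*t^4 + 40*t^3 - 80*t^2 + 80*t - 32)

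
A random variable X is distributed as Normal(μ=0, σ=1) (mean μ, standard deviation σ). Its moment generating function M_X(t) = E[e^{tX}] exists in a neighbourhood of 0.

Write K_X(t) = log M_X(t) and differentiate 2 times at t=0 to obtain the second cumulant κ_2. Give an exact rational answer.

κ_2 = K^(2)(0) = 1

M_X(t) = e^(t^2/2)
K_X(t) = log M_X(t) = t^2/2
K^(2)(t) = 1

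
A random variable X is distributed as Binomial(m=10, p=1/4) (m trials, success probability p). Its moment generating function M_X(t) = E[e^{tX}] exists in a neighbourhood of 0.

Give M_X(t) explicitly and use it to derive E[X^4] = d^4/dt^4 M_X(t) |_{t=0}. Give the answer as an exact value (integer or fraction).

E[X^4] = M^(4)(0) = 2065/16

M_X(t) = (e^(t)/4 + 3/4)^10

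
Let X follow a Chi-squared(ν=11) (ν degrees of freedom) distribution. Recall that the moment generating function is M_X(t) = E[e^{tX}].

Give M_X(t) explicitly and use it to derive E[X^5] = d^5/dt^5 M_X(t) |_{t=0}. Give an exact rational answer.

E[X^5] = M′′′′′(0) = 692835

M_X(t) = (1 - 2*t)^(-11/2)
M′(t) = 11/(64*t^6*√(1 - 2*t) - 192*t^5*√(1 - 2*t) + 240*t^4*√(1 - 2*t) - 160*t^3*√(1 - 2*t) + 60*t^2*√(1 - 2*t) - 12*t*√(1 - 2*t) + √(1 - 2*t))
M′′(t) = -143/(128*t^7*√(1 - 2*t) - 448*t^6*√(1 - 2*t) + 672*t^5*√(1 - 2*t) - 560*t^4*√(1 - 2*t) + 280*t^3*√(1 - 2*t) - 84*t^2*√(1 - 2*t) + 14*t*√(1 - 2*t) - √(1 - 2*t))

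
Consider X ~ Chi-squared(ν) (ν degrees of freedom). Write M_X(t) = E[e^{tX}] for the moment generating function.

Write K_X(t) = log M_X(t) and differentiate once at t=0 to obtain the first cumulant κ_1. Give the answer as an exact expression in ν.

M_X(t) = (1 - 2*t)^(-ν/2)
K_X(t) = log M_X(t) = -ν*log(1 - 2*t)/2
K′(t) = -ν/(2*t - 1)

κ_1 = K′(0) = ν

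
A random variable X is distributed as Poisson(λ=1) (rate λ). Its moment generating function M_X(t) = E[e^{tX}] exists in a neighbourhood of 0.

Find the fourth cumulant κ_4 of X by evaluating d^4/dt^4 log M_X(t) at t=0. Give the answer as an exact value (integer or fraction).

M_X(t) = e^(e^(t) - 1)
K_X(t) = log M_X(t) = e^(t) - 1
K′(t) = e^(t)
K′′(t) = e^(t)
K′′′(t) = e^(t)
K′′′′(t) = e^(t)

κ_4 = K′′′′(0) = 1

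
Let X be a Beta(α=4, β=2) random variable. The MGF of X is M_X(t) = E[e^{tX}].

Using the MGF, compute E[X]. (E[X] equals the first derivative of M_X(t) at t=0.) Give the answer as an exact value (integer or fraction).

E[X] = M^(1)(0) = 2/3

M_X(t) = ₁F₁(4; 6; t)
M^(1)(t) = 2*₁F₁(5; 7; t)/3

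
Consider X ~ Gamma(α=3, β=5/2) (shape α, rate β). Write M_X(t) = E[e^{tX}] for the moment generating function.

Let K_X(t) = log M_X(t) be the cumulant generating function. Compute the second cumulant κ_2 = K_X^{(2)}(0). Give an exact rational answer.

M_X(t) = 125/(8*(5/2 - t)^3)
K_X(t) = log M_X(t) = -3*log(5/2 - t) - 3*log(2) + 3*log(5)
K^(2)(t) = 12/(4*t^2 - 20*t + 25)

κ_2 = K^(2)(0) = 12/25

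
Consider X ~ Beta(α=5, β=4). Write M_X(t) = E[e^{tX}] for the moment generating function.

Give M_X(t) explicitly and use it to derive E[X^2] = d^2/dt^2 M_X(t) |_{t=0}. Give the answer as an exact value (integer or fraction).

E[X^2] = M′′(0) = 1/3

M_X(t) = ₁F₁(5; 9; t)
M′(t) = 5*₁F₁(6; 10; t)/9
M′′(t) = ₁F₁(7; 11; t)/3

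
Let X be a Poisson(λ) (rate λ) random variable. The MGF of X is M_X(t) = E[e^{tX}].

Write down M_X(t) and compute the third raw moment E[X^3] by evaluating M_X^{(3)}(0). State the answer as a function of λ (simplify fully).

M_X(t) = e^(λ*(e^(t) - 1))
D^3[M](t) = (λ^3*e^(3*t)*e^(λ*e^(t)) + 3*λ^2*e^(2*t)*e^(λ*e^(t)) + λ*e^(t)*e^(λ*e^(t)))*e^(-λ)

E[X^3] = D^3[M](0) = λ*(λ^2 + 3*λ + 1)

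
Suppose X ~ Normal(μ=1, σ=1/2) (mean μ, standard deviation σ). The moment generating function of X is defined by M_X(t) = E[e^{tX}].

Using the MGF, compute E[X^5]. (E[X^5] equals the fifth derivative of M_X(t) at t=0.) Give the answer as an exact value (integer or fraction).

M_X(t) = e^(t^2/8 + t)
dM/dt = t*e^(t)*e^(t^2/8)/4 + e^(t)*e^(t^2/8)
d^2M/dt^2 = t^2*e^(t)*e^(t^2/8)/16 + t*e^(t)*e^(t^2/8)/2 + 5*e^(t)*e^(t^2/8)/4
d^3M/dt^3 = t^3*e^(t)*e^(t^2/8)/64 + 3*t^2*e^(t)*e^(t^2/8)/16 + 15*t*e^(t)*e^(t^2/8)/16 + 7*e^(t)*e^(t^2/8)/4
d^4M/dt^4 = t^4*e^(t)*e^(t^2/8)/256 + t^3*e^(t)*e^(t^2/8)/16 + 15*t^2*e^(t)*e^(t^2/8)/32 + 7*t*e^(t)*e^(t^2/8)/4 + 43*e^(t)*e^(t^2/8)/16
d^5M/dt^5 = t^5*e^(t)*e^(t^2/8)/1024 + 5*t^4*e^(t)*e^(t^2/8)/256 + 25*t^3*e^(t)*e^(t^2/8)/128 + 35*t^2*e^(t)*e^(t^2/8)/32 + 215*t*e^(t)*e^(t^2/8)/64 + 71*e^(t)*e^(t^2/8)/16

E[X^5] = d^5M/dt^5 |_{t=0} = 71/16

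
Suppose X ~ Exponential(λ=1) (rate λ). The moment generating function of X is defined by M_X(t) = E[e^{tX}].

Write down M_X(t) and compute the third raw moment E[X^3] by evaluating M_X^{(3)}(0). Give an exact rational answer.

E[X^3] = d^3M/dt^3 |_{t=0} = 6

M_X(t) = 1/(1 - t)
dM/dt = 1/(t^2 - 2*t + 1)
d^2M/dt^2 = -2/(t^3 - 3*t^2 + 3*t - 1)
d^3M/dt^3 = 6/(t^4 - 4*t^3 + 6*t^2 - 4*t + 1)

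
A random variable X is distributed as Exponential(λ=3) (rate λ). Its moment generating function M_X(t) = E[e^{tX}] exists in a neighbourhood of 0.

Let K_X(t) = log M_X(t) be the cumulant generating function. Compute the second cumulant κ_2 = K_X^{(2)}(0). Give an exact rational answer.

M_X(t) = 3/(3 - t)
K_X(t) = log M_X(t) = -log(3 - t) + log(3)
D^2[K](t) = 1/(t^2 - 6*t + 9)

κ_2 = D^2[K](0) = 1/9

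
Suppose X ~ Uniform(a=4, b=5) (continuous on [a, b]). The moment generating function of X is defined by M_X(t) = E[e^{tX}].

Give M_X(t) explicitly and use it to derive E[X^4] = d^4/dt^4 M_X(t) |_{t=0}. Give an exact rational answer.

M_X(t) = (e^(5*t) - e^(4*t))/t
M′(t) = (5*t*e^(5*t) - 4*t*e^(4*t) - e^(5*t) + e^(4*t))/t^2
M′′(t) = (25*t^2*e^(5*t) - 16*t^2*e^(4*t) - 10*t*e^(5*t) + 8*t*e^(4*t) + 2*e^(5*t) - 2*e^(4*t))/t^3
M′′′(t) = (125*t^3*e^(5*t) - 64*t^3*e^(4*t) - 75*t^2*e^(5*t) + 48*t^2*e^(4*t) + 30*t*e^(5*t) - 24*t*e^(4*t) - 6*e^(5*t) + 6*e^(4*t))/t^4

E[X^4] = M′′′′(0) = 2101/5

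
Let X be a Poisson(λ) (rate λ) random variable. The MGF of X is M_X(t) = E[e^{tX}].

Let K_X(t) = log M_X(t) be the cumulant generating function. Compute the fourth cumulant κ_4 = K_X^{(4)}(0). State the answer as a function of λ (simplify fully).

κ_4 = K′′′′(0) = λ

M_X(t) = e^(λ*(e^(t) - 1))
K_X(t) = log M_X(t) = λ*(e^(t) - 1)
K′(t) = λ*e^(t)
K′′(t) = λ*e^(t)
K′′′(t) = λ*e^(t)
K′′′′(t) = λ*e^(t)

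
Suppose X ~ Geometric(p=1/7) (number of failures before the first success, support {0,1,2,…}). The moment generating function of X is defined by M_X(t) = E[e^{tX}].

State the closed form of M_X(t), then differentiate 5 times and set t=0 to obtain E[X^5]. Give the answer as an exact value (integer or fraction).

E[X^5] = M^(5)(0) = 1277646

M_X(t) = 1/(7*(1 - 6*e^(t)/7))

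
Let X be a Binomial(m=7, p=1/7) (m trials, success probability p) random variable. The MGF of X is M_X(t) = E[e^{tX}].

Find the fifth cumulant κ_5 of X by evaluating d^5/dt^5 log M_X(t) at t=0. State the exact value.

M_X(t) = (e^(t)/7 + 6/7)^7
K_X(t) = log M_X(t) = 7*log(e^(t)/7 + 6/7)
D^5[K](t) = (-42*e^(4*t) + 2772*e^(3*t) - 16632*e^(2*t) + 9072*e^(t))/(e^(5*t) + 30*e^(4*t) + 360*e^(3*t) + 2160*e^(2*t) + 6480*e^(t) + 7776)

κ_5 = D^5[K](0) = -690/2401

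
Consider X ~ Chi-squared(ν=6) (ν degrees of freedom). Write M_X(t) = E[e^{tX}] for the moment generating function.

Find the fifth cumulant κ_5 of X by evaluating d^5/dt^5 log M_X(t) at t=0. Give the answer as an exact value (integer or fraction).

M_X(t) = (1 - 2*t)^(-3)
K_X(t) = log M_X(t) = -3*log(1 - 2*t)
dK/dt = -6/(2*t - 1)
d^2K/dt^2 = 12/(4*t^2 - 4*t + 1)
d^3K/dt^3 = -48/(8*t^3 - 12*t^2 + 6*t - 1)
d^4K/dt^4 = 288/(16*t^4 - 32*t^3 + 24*t^2 - 8*t + 1)
d^5K/dt^5 = -2304/(32*t^5 - 80*t^4 + 80*t^3 - 40*t^2 + 10*t - 1)

κ_5 = d^5K/dt^5 |_{t=0} = 2304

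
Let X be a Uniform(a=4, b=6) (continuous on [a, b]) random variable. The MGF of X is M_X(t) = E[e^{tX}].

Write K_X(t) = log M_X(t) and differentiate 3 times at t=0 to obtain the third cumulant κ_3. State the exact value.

κ_3 = K′′′(0) = 0

M_X(t) = (e^(6*t) - e^(4*t))/(2*t)
K_X(t) = log M_X(t) = -log(t) + log(e^(6*t) - e^(4*t)) - log(2)
K′(t) = (6*t*e^(2*t) - 4*t - e^(2*t) + 1)/(t*e^(2*t) - t)
K′′(t) = (-4*t^2*e^(2*t) + e^(4*t) - 2*e^(2*t) + 1)/(t^2*e^(4*t) - 2*t^2*e^(2*t) + t^2)
K′′′(t) = (8*t^3*e^(4*t) + 8*t^3*e^(2*t) - 2*e^(6*t) + 6*e^(4*t) - 6*e^(2*t) + 2)/(t^3*e^(6*t) - 3*t^3*e^(4*t) + 3*t^3*e^(2*t) - t^3)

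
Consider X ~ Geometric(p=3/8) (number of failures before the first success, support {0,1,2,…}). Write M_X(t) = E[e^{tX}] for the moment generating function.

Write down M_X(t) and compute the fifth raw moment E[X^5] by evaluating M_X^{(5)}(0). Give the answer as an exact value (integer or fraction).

M_X(t) = 3/(8*(1 - 5*e^(t)/8))

E[X^5] = M^(5)(0) = 338135/81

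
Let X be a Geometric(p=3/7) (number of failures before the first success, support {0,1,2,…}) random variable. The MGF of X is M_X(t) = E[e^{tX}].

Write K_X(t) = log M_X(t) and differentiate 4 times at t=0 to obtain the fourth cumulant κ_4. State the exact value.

κ_4 = D^4[K](0) = 1652/27

M_X(t) = 3/(7*(1 - 4*e^(t)/7))
K_X(t) = log M_X(t) = -log(1 - 4*e^(t)/7) - log(7) + log(3)
D^4[K](t) = (448*e^(3*t) + 3136*e^(2*t) + 1372*e^(t))/(256*e^(4*t) - 1792*e^(3*t) + 4704*e^(2*t) - 5488*e^(t) + 2401)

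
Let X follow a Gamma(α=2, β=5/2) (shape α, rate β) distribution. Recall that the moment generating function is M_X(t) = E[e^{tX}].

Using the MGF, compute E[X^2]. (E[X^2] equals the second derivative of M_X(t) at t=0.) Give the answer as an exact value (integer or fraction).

E[X^2] = M^(2)(0) = 24/25

M_X(t) = 25/(4*(5/2 - t)^2)
M^(2)(t) = 600/(16*t^4 - 160*t^3 + 600*t^2 - 1000*t + 625)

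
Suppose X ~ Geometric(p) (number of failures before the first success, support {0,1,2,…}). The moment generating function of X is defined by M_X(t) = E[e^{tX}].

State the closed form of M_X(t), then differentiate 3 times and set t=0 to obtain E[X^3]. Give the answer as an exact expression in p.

M_X(t) = p/(-(1 - p)*e^(t) + 1)
M′(t) = (-p^2*e^(t) + p*e^(t))/(p^2*e^(2*t) - 2*p*e^(2*t) + 2*p*e^(t) + e^(2*t) - 2*e^(t) + 1)

E[X^3] = M′′′(0) = -1 + 7/p - 12/p^2 + 6/p^3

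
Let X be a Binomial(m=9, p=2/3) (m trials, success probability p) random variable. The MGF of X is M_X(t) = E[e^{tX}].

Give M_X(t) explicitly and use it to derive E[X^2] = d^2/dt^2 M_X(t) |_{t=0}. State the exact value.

E[X^2] = D^2[M](0) = 38

M_X(t) = (2*e^(t)/3 + 1/3)^9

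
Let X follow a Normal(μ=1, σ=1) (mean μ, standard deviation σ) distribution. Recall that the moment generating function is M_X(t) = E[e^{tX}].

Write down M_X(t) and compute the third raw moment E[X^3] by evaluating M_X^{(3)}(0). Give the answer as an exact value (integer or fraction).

E[X^3] = M′′′(0) = 4

M_X(t) = e^(t^2/2 + t)
M′(t) = t*e^(t)*e^(t^2/2) + e^(t)*e^(t^2/2)
M′′(t) = t^2*e^(t)*e^(t^2/2) + 2*t*e^(t)*e^(t^2/2) + 2*e^(t)*e^(t^2/2)
M′′′(t) = t^3*e^(t)*e^(t^2/2) + 3*t^2*e^(t)*e^(t^2/2) + 6*t*e^(t)*e^(t^2/2) + 4*e^(t)*e^(t^2/2)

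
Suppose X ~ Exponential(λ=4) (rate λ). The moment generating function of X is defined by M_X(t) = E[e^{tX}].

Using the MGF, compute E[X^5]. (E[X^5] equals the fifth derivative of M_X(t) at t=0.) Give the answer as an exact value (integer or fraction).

E[X^5] = M′′′′′(0) = 15/128

M_X(t) = 4/(4 - t)
M′(t) = 4/(t^2 - 8*t + 16)
M′′(t) = -8/(t^3 - 12*t^2 + 48*t - 64)
M′′′(t) = 24/(t^4 - 16*t^3 + 96*t^2 - 256*t + 256)
M′′′′(t) = -96/(t^5 - 20*t^4 + 160*t^3 - 640*t^2 + 1280*t - 1024)
M′′′′′(t) = 480/(t^6 - 24*t^5 + 240*t^4 - 1280*t^3 + 3840*t^2 - 6144*t + 4096)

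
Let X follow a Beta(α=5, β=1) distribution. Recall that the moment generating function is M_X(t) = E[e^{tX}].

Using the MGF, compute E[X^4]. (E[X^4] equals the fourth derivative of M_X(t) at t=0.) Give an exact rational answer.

E[X^4] = d^4M/dt^4 |_{t=0} = 5/9

M_X(t) = ₁F₁(5; 6; t)
dM/dt = 5*₁F₁(6; 7; t)/6
d^2M/dt^2 = 5*₁F₁(7; 8; t)/7
d^3M/dt^3 = 5*₁F₁(8; 9; t)/8
d^4M/dt^4 = 5*₁F₁(9; 10; t)/9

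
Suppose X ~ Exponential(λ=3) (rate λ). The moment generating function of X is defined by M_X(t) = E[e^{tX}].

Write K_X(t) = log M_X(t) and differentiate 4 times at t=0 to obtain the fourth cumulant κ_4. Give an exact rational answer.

κ_4 = D^4[K](0) = 2/27

M_X(t) = 3/(3 - t)
K_X(t) = log M_X(t) = -log(3 - t) + log(3)
D^4[K](t) = 6/(t^4 - 12*t^3 + 54*t^2 - 108*t + 81)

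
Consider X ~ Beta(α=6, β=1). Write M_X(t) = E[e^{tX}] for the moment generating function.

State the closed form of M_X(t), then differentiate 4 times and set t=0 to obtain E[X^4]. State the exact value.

E[X^4] = M′′′′(0) = 3/5

M_X(t) = ₁F₁(6; 7; t)
M′(t) = 6*₁F₁(7; 8; t)/7
M′′(t) = 3*₁F₁(8; 9; t)/4
M′′′(t) = 2*₁F₁(9; 10; t)/3
M′′′′(t) = 3*₁F₁(10; 11; t)/5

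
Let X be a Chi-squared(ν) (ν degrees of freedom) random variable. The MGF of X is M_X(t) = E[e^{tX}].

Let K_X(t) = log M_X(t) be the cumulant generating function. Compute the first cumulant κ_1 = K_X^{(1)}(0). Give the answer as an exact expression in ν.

κ_1 = K′(0) = ν

M_X(t) = (1 - 2*t)^(-ν/2)
K_X(t) = log M_X(t) = -ν*log(1 - 2*t)/2
K′(t) = -ν/(2*t - 1)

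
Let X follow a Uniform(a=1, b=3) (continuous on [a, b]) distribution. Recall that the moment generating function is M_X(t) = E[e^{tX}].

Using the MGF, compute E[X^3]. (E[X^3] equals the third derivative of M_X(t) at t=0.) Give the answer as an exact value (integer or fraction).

M_X(t) = (e^(3*t) - e^(t))/(2*t)
M′(t) = (3*t*e^(3*t) - t*e^(t) - e^(3*t) + e^(t))/(2*t^2)
M′′(t) = (9*t^2*e^(3*t) - t^2*e^(t) - 6*t*e^(3*t) + 2*t*e^(t) + 2*e^(3*t) - 2*e^(t))/(2*t^3)
M′′′(t) = (27*t^3*e^(3*t) - t^3*e^(t) - 27*t^2*e^(3*t) + 3*t^2*e^(t) + 18*t*e^(3*t) - 6*t*e^(t) - 6*e^(3*t) + 6*e^(t))/(2*t^4)

E[X^3] = M′′′(0) = 10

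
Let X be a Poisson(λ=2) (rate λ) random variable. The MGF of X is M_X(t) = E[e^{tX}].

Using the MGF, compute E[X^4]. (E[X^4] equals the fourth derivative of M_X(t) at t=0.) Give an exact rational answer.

E[X^4] = D^4[M](0) = 94

M_X(t) = e^(2*e^(t) - 2)
D^4[M](t) = (16*e^(4*t)*e^(2*e^(t)) + 48*e^(3*t)*e^(2*e^(t)) + 28*e^(2*t)*e^(2*e^(t)) + 2*e^(t)*e^(2*e^(t)))*e^(-2)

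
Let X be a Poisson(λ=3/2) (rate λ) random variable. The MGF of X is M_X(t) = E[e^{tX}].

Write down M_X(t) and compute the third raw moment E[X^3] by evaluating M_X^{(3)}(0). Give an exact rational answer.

M_X(t) = e^(3*e^(t)/2 - 3/2)
D^3[M](t) = (27*e^(3*t)*e^(3*e^(t)/2) + 54*e^(2*t)*e^(3*e^(t)/2) + 12*e^(t)*e^(3*e^(t)/2))*e^(-3/2)/8

E[X^3] = D^3[M](0) = 93/8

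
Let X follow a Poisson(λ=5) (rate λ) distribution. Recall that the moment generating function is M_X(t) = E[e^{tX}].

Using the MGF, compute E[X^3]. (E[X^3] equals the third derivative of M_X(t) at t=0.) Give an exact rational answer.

M_X(t) = e^(5*e^(t) - 5)
dM/dt = 5*e^(-5)*e^(t)*e^(5*e^(t))
d^2M/dt^2 = (25*e^(2*t)*e^(5*e^(t)) + 5*e^(t)*e^(5*e^(t)))*e^(-5)
d^3M/dt^3 = (125*e^(3*t)*e^(5*e^(t)) + 75*e^(2*t)*e^(5*e^(t)) + 5*e^(t)*e^(5*e^(t)))*e^(-5)

E[X^3] = d^3M/dt^3 |_{t=0} = 205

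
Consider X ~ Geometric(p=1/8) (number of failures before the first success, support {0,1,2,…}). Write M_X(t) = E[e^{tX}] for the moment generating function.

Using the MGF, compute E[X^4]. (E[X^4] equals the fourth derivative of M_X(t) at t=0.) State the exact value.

M_X(t) = 1/(8*(1 - 7*e^(t)/8))
dM/dt = 7*e^(t)/(49*e^(2*t) - 112*e^(t) + 64)
d^2M/dt^2 = (-49*e^(2*t) - 56*e^(t))/(343*e^(3*t) - 1176*e^(2*t) + 1344*e^(t) - 512)
d^3M/dt^3 = (343*e^(3*t) + 1568*e^(2*t) + 448*e^(t))/(2401*e^(4*t) - 10976*e^(3*t) + 18816*e^(2*t) - 14336*e^(t) + 4096)
d^4M/dt^4 = (-2401*e^(4*t) - 30184*e^(3*t) - 34496*e^(2*t) - 3584*e^(t))/(16807*e^(5*t) - 96040*e^(4*t) + 219520*e^(3*t) - 250880*e^(2*t) + 143360*e^(t) - 32768)

E[X^4] = d^4M/dt^4 |_{t=0} = 70665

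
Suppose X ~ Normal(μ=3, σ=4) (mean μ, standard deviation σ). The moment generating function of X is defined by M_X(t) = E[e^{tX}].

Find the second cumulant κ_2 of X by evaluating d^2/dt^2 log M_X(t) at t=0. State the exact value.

M_X(t) = e^(8*t^2 + 3*t)
K_X(t) = log M_X(t) = 8*t^2 + 3*t
K′(t) = 16*t + 3
K′′(t) = 16

κ_2 = K′′(0) = 16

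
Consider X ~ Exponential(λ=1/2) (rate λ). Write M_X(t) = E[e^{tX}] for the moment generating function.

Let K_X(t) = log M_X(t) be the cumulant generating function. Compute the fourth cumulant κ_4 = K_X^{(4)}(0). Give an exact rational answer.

M_X(t) = 1/(2*(1/2 - t))
K_X(t) = log M_X(t) = -log(1/2 - t) - log(2)
dK/dt = -2/(2*t - 1)
d^2K/dt^2 = 4/(4*t^2 - 4*t + 1)
d^3K/dt^3 = -16/(8*t^3 - 12*t^2 + 6*t - 1)
d^4K/dt^4 = 96/(16*t^4 - 32*t^3 + 24*t^2 - 8*t + 1)

κ_4 = d^4K/dt^4 |_{t=0} = 96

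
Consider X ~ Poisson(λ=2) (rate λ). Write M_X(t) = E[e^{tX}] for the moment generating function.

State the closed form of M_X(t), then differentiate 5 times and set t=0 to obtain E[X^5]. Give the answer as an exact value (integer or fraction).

E[X^5] = M^(5)(0) = 454

M_X(t) = e^(2*e^(t) - 2)
M^(5)(t) = (32*e^(5*t)*e^(2*e^(t)) + 160*e^(4*t)*e^(2*e^(t)) + 200*e^(3*t)*e^(2*e^(t)) + 60*e^(2*t)*e^(2*e^(t)) + 2*e^(t)*e^(2*e^(t)))*e^(-2)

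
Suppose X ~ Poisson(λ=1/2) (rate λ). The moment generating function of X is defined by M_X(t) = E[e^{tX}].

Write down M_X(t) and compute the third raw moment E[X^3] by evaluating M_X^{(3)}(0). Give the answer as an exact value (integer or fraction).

E[X^3] = d^3M/dt^3 |_{t=0} = 11/8

M_X(t) = e^(e^(t)/2 - 1/2)
dM/dt = e^(-1/2)*e^(t)*e^(e^(t)/2)/2
d^2M/dt^2 = (e^(2*t)*e^(e^(t)/2) + 2*e^(t)*e^(e^(t)/2))*e^(-1/2)/4
d^3M/dt^3 = (e^(3*t)*e^(e^(t)/2) + 6*e^(2*t)*e^(e^(t)/2) + 4*e^(t)*e^(e^(t)/2))*e^(-1/2)/8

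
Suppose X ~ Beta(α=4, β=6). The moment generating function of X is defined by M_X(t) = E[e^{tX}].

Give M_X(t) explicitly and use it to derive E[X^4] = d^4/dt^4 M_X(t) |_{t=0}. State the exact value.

M_X(t) = ₁F₁(4; 10; t)
M′(t) = 2*₁F₁(5; 11; t)/5
M′′(t) = 2*₁F₁(6; 12; t)/11
M′′′(t) = ₁F₁(7; 13; t)/11
M′′′′(t) = 7*₁F₁(8; 14; t)/143

E[X^4] = M′′′′(0) = 7/143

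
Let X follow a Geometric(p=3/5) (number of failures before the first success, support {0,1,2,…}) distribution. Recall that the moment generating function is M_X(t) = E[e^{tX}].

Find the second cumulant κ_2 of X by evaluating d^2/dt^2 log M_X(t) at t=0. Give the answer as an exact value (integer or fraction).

M_X(t) = 3/(5*(1 - 2*e^(t)/5))
K_X(t) = log M_X(t) = -log(1 - 2*e^(t)/5) - log(5) + log(3)
D^2[K](t) = 10*e^(t)/(4*e^(2*t) - 20*e^(t) + 25)

κ_2 = D^2[K](0) = 10/9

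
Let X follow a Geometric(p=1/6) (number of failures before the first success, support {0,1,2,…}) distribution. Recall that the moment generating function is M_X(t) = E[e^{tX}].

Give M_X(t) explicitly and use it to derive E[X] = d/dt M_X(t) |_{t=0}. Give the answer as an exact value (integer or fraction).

M_X(t) = 1/(6*(1 - 5*e^(t)/6))
M^(1)(t) = 5*e^(t)/(25*e^(2*t) - 60*e^(t) + 36)

E[X] = M^(1)(0) = 5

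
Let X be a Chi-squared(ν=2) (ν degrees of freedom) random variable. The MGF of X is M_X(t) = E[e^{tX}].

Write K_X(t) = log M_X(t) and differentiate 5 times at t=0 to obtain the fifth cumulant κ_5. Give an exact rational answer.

κ_5 = K^(5)(0) = 768

M_X(t) = 1/(1 - 2*t)
K_X(t) = log M_X(t) = -log(1 - 2*t)
K^(5)(t) = -768/(32*t^5 - 80*t^4 + 80*t^3 - 40*t^2 + 10*t - 1)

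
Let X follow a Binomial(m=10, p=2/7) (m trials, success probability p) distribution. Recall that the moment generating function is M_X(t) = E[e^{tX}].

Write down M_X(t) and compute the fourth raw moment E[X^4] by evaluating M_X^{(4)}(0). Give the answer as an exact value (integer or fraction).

E[X^4] = D^4[M](0) = 64700/343

M_X(t) = (2*e^(t)/7 + 5/7)^10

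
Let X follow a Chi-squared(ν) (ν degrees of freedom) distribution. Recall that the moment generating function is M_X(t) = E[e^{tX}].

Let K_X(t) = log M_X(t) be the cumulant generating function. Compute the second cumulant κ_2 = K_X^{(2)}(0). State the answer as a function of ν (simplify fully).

M_X(t) = (1 - 2*t)^(-ν/2)
K_X(t) = log M_X(t) = -ν*log(1 - 2*t)/2
D^2[K](t) = 2*ν/(4*t^2 - 4*t + 1)

κ_2 = D^2[K](0) = 2*ν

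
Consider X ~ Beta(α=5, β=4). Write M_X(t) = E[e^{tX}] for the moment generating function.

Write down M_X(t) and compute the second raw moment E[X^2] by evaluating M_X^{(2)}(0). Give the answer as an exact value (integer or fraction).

E[X^2] = d^2M/dt^2 |_{t=0} = 1/3

M_X(t) = ₁F₁(5; 9; t)
dM/dt = 5*₁F₁(6; 10; t)/9
d^2M/dt^2 = ₁F₁(7; 11; t)/3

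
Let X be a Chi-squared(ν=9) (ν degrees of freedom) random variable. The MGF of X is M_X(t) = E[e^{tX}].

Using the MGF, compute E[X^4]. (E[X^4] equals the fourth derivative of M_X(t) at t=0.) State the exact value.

M_X(t) = (1 - 2*t)^(-9/2)

E[X^4] = M^(4)(0) = 19305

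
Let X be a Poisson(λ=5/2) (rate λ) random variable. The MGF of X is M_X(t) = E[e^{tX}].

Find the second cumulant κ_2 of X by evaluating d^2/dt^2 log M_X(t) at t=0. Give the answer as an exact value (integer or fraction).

M_X(t) = e^(5*e^(t)/2 - 5/2)
K_X(t) = log M_X(t) = 5*e^(t)/2 - 5/2
dK/dt = 5*e^(t)/2
d^2K/dt^2 = 5*e^(t)/2

κ_2 = d^2K/dt^2 |_{t=0} = 5/2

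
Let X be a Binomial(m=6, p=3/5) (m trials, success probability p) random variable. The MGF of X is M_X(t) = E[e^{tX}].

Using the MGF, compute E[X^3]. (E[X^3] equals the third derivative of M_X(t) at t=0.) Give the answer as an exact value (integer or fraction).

M_X(t) = (3*e^(t)/5 + 2/5)^6
M^(3)(t) = 157464*e^(6*t)/15625 + 2916*e^(5*t)/125 + 62208*e^(4*t)/3125 + 23328*e^(3*t)/3125 + 3456*e^(2*t)/3125 + 576*e^(t)/15625

E[X^3] = M^(3)(0) = 1548/25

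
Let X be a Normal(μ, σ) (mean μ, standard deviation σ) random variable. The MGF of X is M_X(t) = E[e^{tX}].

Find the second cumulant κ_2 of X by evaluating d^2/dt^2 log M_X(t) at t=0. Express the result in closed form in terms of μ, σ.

M_X(t) = e^(μ*t + σ^2*t^2/2)
K_X(t) = log M_X(t) = μ*t + σ^2*t^2/2
dK/dt = μ + σ^2*t
d^2K/dt^2 = σ^2

κ_2 = d^2K/dt^2 |_{t=0} = σ^2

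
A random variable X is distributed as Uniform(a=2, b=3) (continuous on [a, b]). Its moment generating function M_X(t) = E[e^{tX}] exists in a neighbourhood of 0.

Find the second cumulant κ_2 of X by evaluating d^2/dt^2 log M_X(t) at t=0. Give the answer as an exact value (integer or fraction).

κ_2 = D^2[K](0) = 1/12

M_X(t) = (e^(3*t) - e^(2*t))/t
K_X(t) = log M_X(t) = -log(t) + log(e^(3*t) - e^(2*t))
D^2[K](t) = (-t^2*e^(t) + e^(2*t) - 2*e^(t) + 1)/(t^2*e^(2*t) - 2*t^2*e^(t) + t^2)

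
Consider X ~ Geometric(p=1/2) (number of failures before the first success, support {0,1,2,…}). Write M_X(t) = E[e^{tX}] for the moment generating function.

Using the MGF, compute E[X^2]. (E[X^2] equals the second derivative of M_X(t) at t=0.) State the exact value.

E[X^2] = D^2[M](0) = 3

M_X(t) = 1/(2*(1 - e^(t)/2))
D^2[M](t) = (-e^(2*t) - 2*e^(t))/(e^(3*t) - 6*e^(2*t) + 12*e^(t) - 8)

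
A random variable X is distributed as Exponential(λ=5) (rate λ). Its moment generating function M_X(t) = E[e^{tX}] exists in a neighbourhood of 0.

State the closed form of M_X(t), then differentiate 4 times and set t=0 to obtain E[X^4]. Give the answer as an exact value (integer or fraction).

M_X(t) = 5/(5 - t)
dM/dt = 5/(t^2 - 10*t + 25)
d^2M/dt^2 = -10/(t^3 - 15*t^2 + 75*t - 125)
d^3M/dt^3 = 30/(t^4 - 20*t^3 + 150*t^2 - 500*t + 625)
d^4M/dt^4 = -120/(t^5 - 25*t^4 + 250*t^3 - 1250*t^2 + 3125*t - 3125)

E[X^4] = d^4M/dt^4 |_{t=0} = 24/625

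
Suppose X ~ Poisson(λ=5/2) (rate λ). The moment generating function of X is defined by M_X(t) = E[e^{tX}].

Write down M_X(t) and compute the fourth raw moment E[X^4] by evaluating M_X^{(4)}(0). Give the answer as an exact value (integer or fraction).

M_X(t) = e^(5*e^(t)/2 - 5/2)
M′(t) = 5*e^(-5/2)*e^(t)*e^(5*e^(t)/2)/2
M′′(t) = (25*e^(2*t)*e^(5*e^(t)/2) + 10*e^(t)*e^(5*e^(t)/2))*e^(-5/2)/4
M′′′(t) = (125*e^(3*t)*e^(5*e^(t)/2) + 150*e^(2*t)*e^(5*e^(t)/2) + 20*e^(t)*e^(5*e^(t)/2))*e^(-5/2)/8
M′′′′(t) = (625*e^(4*t)*e^(5*e^(t)/2) + 1500*e^(3*t)*e^(5*e^(t)/2) + 700*e^(2*t)*e^(5*e^(t)/2) + 40*e^(t)*e^(5*e^(t)/2))*e^(-5/2)/16

E[X^4] = M′′′′(0) = 2865/16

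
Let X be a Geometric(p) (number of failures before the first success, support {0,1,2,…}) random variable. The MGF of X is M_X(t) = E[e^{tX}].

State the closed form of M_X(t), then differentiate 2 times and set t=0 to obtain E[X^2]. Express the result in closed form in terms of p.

M_X(t) = p/(-(1 - p)*e^(t) + 1)

E[X^2] = M^(2)(0) = 1 - 3/p + 2/p^2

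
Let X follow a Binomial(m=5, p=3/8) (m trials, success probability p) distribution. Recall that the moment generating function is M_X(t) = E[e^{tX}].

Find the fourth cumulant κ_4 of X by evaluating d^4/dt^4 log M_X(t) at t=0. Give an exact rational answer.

M_X(t) = (3*e^(t)/8 + 5/8)^5
K_X(t) = log M_X(t) = 5*log(3*e^(t)/8 + 5/8)
K^(4)(t) = (675*e^(3*t) - 4500*e^(2*t) + 1875*e^(t))/(81*e^(4*t) + 540*e^(3*t) + 1350*e^(2*t) + 1500*e^(t) + 625)

κ_4 = K^(4)(0) = -975/2048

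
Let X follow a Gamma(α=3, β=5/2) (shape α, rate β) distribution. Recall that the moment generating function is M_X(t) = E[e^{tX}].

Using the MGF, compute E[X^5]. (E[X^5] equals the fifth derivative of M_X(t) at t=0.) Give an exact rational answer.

M_X(t) = 125/(8*(5/2 - t)^3)
dM/dt = 750/(16*t^4 - 160*t^3 + 600*t^2 - 1000*t + 625)
d^2M/dt^2 = -6000/(32*t^5 - 400*t^4 + 2000*t^3 - 5000*t^2 + 6250*t - 3125)
d^3M/dt^3 = 60000/(64*t^6 - 960*t^5 + 6000*t^4 - 20000*t^3 + 37500*t^2 - 37500*t + 15625)
d^4M/dt^4 = -720000/(128*t^7 - 2240*t^6 + 16800*t^5 - 70000*t^4 + 175000*t^3 - 262500*t^2 + 218750*t - 78125)
d^5M/dt^5 = 10080000/(256*t^8 - 5120*t^7 + 44800*t^6 - 224000*t^5 + 700000*t^4 - 1400000*t^3 + 1750000*t^2 - 1250000*t + 390625)

E[X^5] = d^5M/dt^5 |_{t=0} = 16128/625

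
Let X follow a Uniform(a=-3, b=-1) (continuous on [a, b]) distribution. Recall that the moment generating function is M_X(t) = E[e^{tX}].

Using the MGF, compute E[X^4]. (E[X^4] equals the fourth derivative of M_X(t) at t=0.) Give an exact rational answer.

M_X(t) = (e^(-t) - e^(-3*t))/(2*t)
M′(t) = (-t*e^(2*t) + 3*t - e^(2*t) + 1)*e^(-3*t)/(2*t^2)
M′′(t) = (t^2*e^(2*t) - 9*t^2 + 2*t*e^(2*t) - 6*t + 2*e^(2*t) - 2)*e^(-3*t)/(2*t^3)
M′′′(t) = (-t^3*e^(2*t) + 27*t^3 - 3*t^2*e^(2*t) + 27*t^2 - 6*t*e^(2*t) + 18*t - 6*e^(2*t) + 6)*e^(-3*t)/(2*t^4)
M′′′′(t) = (t^4*e^(2*t) - 81*t^4 + 4*t^3*e^(2*t) - 108*t^3 + 12*t^2*e^(2*t) - 108*t^2 + 24*t*e^(2*t) - 72*t + 24*e^(2*t) - 24)*e^(-3*t)/(2*t^5)

E[X^4] = M′′′′(0) = 121/5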